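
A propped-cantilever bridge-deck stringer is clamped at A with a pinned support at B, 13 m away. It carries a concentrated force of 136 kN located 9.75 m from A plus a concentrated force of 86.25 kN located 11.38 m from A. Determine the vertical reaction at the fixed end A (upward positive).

R_A = 65.98 kN

Choose R_B as the redundant. The primary structure is the cantilever fixed at A.
Deflection at B on the released cantilever, summing each load's contribution:
  point load 136 at a = 9.75: Pa²(3L − a)/(6EI) = 63026/EI
  point load 86.25 at a = 11.38: Pa²(3L − a)/(6EI) = 51418/EI
  δ_0 = 114445/EI
Flexibility coefficient — unit upward force at B: δ_{BB} = L³/(3EI) = 732.3/EI.
The prop prevents deflection at B: R_B = δ_0/δ_{BB} = 114445/732.3 = 156.3 kN.
Vertical equilibrium: R_A = ΣP − R_B = 222.2 − 156.3 = 65.98 kN.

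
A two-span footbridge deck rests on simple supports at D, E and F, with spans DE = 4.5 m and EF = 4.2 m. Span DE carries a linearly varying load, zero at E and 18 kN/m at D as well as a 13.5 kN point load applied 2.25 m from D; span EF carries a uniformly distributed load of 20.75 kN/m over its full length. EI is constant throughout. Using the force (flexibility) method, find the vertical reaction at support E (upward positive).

R_E = 81.77 kN

Take M_E as the redundant. Released structure: two simple spans DE and EF with a hinge at E.
Discontinuity in slope at E on the released structure — sum the simple-span end rotations:
  span DE: triangular load, peak 18: 7w₀L³/(360EI) = 31.89/EI
  span DE: point load 13.5 at a = 2.25: Pab(L + a)/(6LEI) = 17.09/EI
  span EF: UDL 20.75: wL³/(24EI) = 64.06/EI
  relative rotation θ_0 = (48.98 + 64.06)/EI = 113/EI
A unit hogging moment at E produces rotation L₁/(3EI) + L₂/(3EI) = 2.9/EI.
Slope continuity at E: θ_0 = M_E·2.9/EI, so M_E = 113/2.9 = 38.98 kN·m (hogging).
Span DE, ΣM about D with M_E applied at E: R_E^{DE}·4.5 = 91.12 + 38.98, so R_E^{DE} = 28.91 kN and R_D = 54 − 28.91 = 25.09 kN.
Span EF, ΣM about F: R_E^{EF}·4.2 = 183 + 38.98, so R_E^{EF} = 52.86 kN and R_F = 87.15 − 52.86 = 34.29 kN.
R_E = 28.91 + 52.86 = 81.77 kN.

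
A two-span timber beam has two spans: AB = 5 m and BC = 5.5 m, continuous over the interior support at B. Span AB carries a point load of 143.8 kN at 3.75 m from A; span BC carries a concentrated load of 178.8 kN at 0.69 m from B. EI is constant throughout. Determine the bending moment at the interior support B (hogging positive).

Insert a hinge at B; M_B is the redundant, and each span becomes simply supported.
Discontinuity in slope at B on the released structure — sum the simple-span end rotations:
  span AB: point load 143.8 at a = 3.75: Pab(L + a)/(6LEI) = 196.6/EI
  span BC: point load 178.8 at a = 0.69: Pab(L + b)/(6LEI) = 185.4/EI
  relative rotation θ_0 = (196.6 + 185.4)/EI = 382/EI
A unit hogging moment at B produces rotation L₁/(3EI) + L₂/(3EI) = 3.5/EI.
Compatibility: M_B·(L₁+L₂)/(3EI) = θ_0, giving M_B = 109.1 kN·m (hogging).

M_B = 109.1 kN·m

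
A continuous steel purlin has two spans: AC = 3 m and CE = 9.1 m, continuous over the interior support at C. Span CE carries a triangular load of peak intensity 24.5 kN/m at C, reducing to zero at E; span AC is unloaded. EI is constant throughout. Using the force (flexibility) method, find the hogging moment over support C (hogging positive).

Take M_C as the redundant. Released structure: two simple spans AC and CE with a hinge at C.
Discontinuity in slope at C on the released structure — sum the simple-span end rotations:
  span CE: triangular load, peak 24.5: w₀L³/(45EI) = 410.3/EI
  relative rotation θ_0 = (0 + 410.3)/EI = 410.3/EI
A unit hogging moment at C produces rotation L₁/(3EI) + L₂/(3EI) = 4.033/EI.
Slope continuity at C: θ_0 = M_C·4.033/EI, so M_C = 410.3/4.033 = 101.7 kN·m (hogging).

M_C = 101.7 kN·m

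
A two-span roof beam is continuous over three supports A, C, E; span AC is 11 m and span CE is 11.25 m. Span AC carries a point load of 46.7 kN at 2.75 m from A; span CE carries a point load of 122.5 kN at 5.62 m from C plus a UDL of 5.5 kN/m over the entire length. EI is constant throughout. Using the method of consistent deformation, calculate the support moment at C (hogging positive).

Take M_C as the redundant. Released structure: two simple spans AC and CE with a hinge at C.
Rotations at C on the released spans (each span's end-slope, ×1/EI):
  span AC: point load 46.7 at a = 2.75: Pab(L + a)/(6LEI) = 220.7/EI
  span CE: point load 122.5 at a = 5.62: Pab(L + b)/(6LEI) = 969.3/EI
  span CE: UDL 5.5: wL³/(24EI) = 326.3/EI
  relative rotation θ_0 = (220.7 + 1296)/EI = 1516/EI
A unit hogging moment at C produces rotation L₁/(3EI) + L₂/(3EI) = 7.417/EI.
Compatibility: M_C·(L₁+L₂)/(3EI) = θ_0, giving M_C = 204.4 kN·m (hogging).

M_C = 204.4 kN·m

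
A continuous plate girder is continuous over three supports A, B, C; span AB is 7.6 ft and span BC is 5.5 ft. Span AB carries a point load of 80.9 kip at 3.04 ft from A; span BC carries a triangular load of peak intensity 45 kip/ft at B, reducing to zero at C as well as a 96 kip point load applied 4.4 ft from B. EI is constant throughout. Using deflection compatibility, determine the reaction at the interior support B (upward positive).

Release continuity at B by inserting a hinge; the redundant is the internal moment M_B. The primary structure is two simply-supported spans AB and BC.
Discontinuity in slope at B on the released structure — sum the simple-span end rotations:
  span AB: point load 80.9 at a = 3.04: Pab(L + a)/(6LEI) = 261.7/EI
  span BC: triangular load, peak 45: w₀L³/(45EI) = 166.4/EI
  span BC: point load 96 at a = 4.4: Pab(L + b)/(6LEI) = 92.93/EI
  relative rotation θ_0 = (261.7 + 259.3)/EI = 521/EI
A unit hogging moment at B produces rotation L₁/(3EI) + L₂/(3EI) = 4.367/EI.
Compatibility: M_B·(L₁+L₂)/(3EI) = θ_0, giving M_B = 119.3 kip·ft (hogging).
Span AB, ΣM about A with M_B applied at B: R_B^{AB}·7.6 = 245.9 + 119.3, so R_B^{AB} = 48.06 kip and R_A = 80.9 − 48.06 = 32.84 kip.
Span BC, ΣM about C: R_B^{BC}·5.5 = 559.4 + 119.3, so R_B^{BC} = 123.4 kip and R_C = 219.8 − 123.4 = 96.36 kip.
R_B = 48.06 + 123.4 = 171.5 kip.

R_B = 171.5 kip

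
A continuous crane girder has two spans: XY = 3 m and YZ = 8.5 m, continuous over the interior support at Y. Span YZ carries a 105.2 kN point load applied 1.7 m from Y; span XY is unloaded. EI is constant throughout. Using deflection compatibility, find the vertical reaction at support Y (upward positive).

Release continuity at Y by inserting a hinge; the redundant is the internal moment M_Y. The primary structure is two simply-supported spans XY and YZ.
Discontinuity in slope at Y on the released structure — sum the simple-span end rotations:
  span YZ: point load 105.2 at a = 1.7: Pab(L + b)/(6LEI) = 364.8/EI
  relative rotation θ_0 = (0 + 364.8)/EI = 364.8/EI
A unit hogging moment at Y produces rotation L₁/(3EI) + L₂/(3EI) = 3.833/EI.
Slope continuity at Y: θ_0 = M_Y·3.833/EI, so M_Y = 364.8/3.833 = 95.17 kN·m (hogging).
Span XY, ΣM about X with M_Y applied at Y: R_Y^{XY}·3 = 0 + 95.17, so R_Y^{XY} = 31.72 kN and R_X = 0 − 31.72 = -31.72 kN.
Span YZ, ΣM about Z: R_Y^{YZ}·8.5 = 715.4 + 95.17, so R_Y^{YZ} = 95.36 kN and R_Z = 105.2 − 95.36 = 9.843 kN.
R_Y = 31.72 + 95.36 = 127.1 kN.

R_Y = 127.1 kN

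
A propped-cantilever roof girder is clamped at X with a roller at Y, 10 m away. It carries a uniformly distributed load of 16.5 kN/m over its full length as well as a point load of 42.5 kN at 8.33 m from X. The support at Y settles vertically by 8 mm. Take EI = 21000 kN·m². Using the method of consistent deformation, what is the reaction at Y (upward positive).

R_Y = 93.32 kN

Release the roller at Y. Primary structure: cantilever fixed at X.
Deflection at Y on the released cantilever, summing each load's contribution:
  UDL 16.5: wL⁴/(8EI) = 20625/EI
  point load 42.5 at a = 8.33: Pa²(3L − a)/(6EI) = 10651/EI
  δ_0 = 31276/EI
Tip deflection under a unit load at Y: L³/(3EI) = 333.3/EI.
With EI = 21000 kN·m²: δ_0 = 1.4893 m and δ_{YY} = 0.015873 m/kN.
Compatibility — the beam at Y must follow the support down by 0.008 m: δ_0 − R_Y·δ_{YY} = 0.008, so R_Y = (1.4893 − 0.008)/0.015873 = 93.32 kN.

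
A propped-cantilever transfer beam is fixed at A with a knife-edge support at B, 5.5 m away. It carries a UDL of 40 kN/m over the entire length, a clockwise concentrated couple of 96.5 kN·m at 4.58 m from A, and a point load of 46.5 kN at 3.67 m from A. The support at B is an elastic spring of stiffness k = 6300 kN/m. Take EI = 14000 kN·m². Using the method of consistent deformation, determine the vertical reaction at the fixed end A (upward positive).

R_A = 139.4 kN

Release the roller at B. Primary structure: cantilever fixed at A.
Free-end deflection of the primary structure under the applied loading (downward +):
  UDL 40: wL⁴/(8EI) = 4575/EI
  clockwise couple 96.5 at a = 4.58: M₀a(2L − a)/(2EI) = 1419/EI
  point load 46.5 at a = 3.67: Pa²(3L − a)/(6EI) = 1339/EI
  δ_0 = 7333/EI
Tip deflection under a unit load at B: L³/(3EI) = 55.46/EI.
With EI = 14000 kN·m²: δ_0 = 0.52381 m and δ_{BB} = 0.003961 m/kN.
Compatibility — the spring shortens by R_B/k under the reaction it provides: δ_0 − R_B·δ_{BB} = R_B/k. With 1/k = 0.000159 m/kN, R_B = δ_0 / (δ_{BB} + 1/k) = 0.52381 / (0.003961 + 0.000159) = 127.1 kN.
Vertical equilibrium: R_A = ΣP − R_B = 266.5 − 127.1 = 139.4 kN.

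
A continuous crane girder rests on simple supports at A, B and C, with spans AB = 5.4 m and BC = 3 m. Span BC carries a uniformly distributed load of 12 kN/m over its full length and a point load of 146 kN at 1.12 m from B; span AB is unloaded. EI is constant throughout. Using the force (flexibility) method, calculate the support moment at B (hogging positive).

M_B = 34.59 kN·m

Take M_B as the redundant. Released structure: two simple spans AB and BC with a hinge at B.
Rotations at B on the released spans (each span's end-slope, ×1/EI):
  span BC: UDL 12: wL³/(24EI) = 13.5/EI
  span BC: point load 146 at a = 1.12: Pab(L + b)/(6LEI) = 83.34/EI
  relative rotation θ_0 = (0 + 96.84)/EI = 96.84/EI
A unit hogging moment at B produces rotation L₁/(3EI) + L₂/(3EI) = 2.8/EI.
Slope continuity at B: θ_0 = M_B·2.8/EI, so M_B = 96.84/2.8 = 34.59 kN·m (hogging).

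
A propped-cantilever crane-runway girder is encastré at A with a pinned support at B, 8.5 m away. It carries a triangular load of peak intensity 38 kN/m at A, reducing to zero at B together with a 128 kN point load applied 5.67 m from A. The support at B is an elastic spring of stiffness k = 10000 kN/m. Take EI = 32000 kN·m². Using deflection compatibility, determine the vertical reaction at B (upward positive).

R_B = 97.22 kN

Choose R_B as the redundant. The primary structure is the cantilever fixed at A.
Deflection at B on the released cantilever, summing each load's contribution:
  triangular load, peak 38 at the fixed end: w₀L⁴/(30EI) = 6612/EI
  point load 128 at a = 5.67: Pa²(3L − a)/(6EI) = 13600/EI
  δ_0 = 20212/EI
Flexibility coefficient — unit upward force at B: δ_{BB} = L³/(3EI) = 204.7/EI.
With EI = 32000 kN·m²: δ_0 = 0.63164 m and δ_{BB} = 0.006397 m/kN.
Compatibility — the spring shortens by R_B/k under the reaction it provides: δ_0 − R_B·δ_{BB} = R_B/k. With 1/k = 0.0001 m/kN, R_B = δ_0 / (δ_{BB} + 1/k) = 0.63164 / (0.006397 + 0.0001) = 97.22 kN.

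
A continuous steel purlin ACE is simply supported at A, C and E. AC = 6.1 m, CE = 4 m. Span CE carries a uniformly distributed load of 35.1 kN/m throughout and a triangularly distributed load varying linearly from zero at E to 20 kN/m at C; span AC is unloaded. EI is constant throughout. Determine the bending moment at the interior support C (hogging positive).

Release continuity at C by inserting a hinge; the redundant is the internal moment M_C. The primary structure is two simply-supported spans AC and CE.
Discontinuity in slope at C on the released structure — sum the simple-span end rotations:
  span CE: UDL 35.1: wL³/(24EI) = 93.6/EI
  span CE: triangular load, peak 20: w₀L³/(45EI) = 28.44/EI
  relative rotation θ_0 = (0 + 122)/EI = 122/EI
A unit hogging moment at C produces rotation L₁/(3EI) + L₂/(3EI) = 3.367/EI.
Compatibility: M_C·(L₁+L₂)/(3EI) = θ_0, giving M_C = 36.25 kN·m (hogging).

M_C = 36.25 kN·m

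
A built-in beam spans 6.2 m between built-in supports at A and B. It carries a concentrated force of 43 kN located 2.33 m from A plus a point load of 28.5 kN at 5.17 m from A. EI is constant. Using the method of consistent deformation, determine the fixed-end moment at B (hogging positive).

M_B = 43.91 kN·m

Take the two fixed-end moments M_A, M_B as redundants; the released structure is the simple span AB.
Simple-span end rotations at A and B under the given loads:
  at A: point load 43 at a = 2.33: Pab(L + b)/(6LEI) = 105/EI
  at B: point load 43 at a = 2.33: Pab(L + a)/(6LEI) = 88.91/EI
  at A: point load 28.5 at a = 5.17: Pab(L + b)/(6LEI) = 29.5/EI
  at B: point load 28.5 at a = 5.17: Pab(L + a)/(6LEI) = 46.39/EI
  θ_A0 = 134.5/EI,  θ_B0 = 135.3/EI
Flexibility coefficients: a unit moment at one end gives L/(3EI) there and L/(6EI) at the far end, so f₁₁ = f₂₂ = 2.067/EI and f₁₂ = f₂₁ = 1.033/EI.
Compatibility — zero rotation at each built-in end:
  2.067 M_A + 1.033 M_B = 134.5
  1.033 M_A + 2.067 M_B = 135.3
Solving the pair gives M_A = 43.1 kN·m and M_B = 43.91 kN·m (hogging).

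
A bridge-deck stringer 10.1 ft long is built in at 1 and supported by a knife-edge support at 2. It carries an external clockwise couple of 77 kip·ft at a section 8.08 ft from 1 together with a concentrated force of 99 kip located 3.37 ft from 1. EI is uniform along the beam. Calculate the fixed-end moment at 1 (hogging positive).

M_1 = 151.3 kip·ft

Choose R_2 as the redundant. The primary structure is the cantilever fixed at 1.
Downward deflection at the released point 2 due to the loads:
  clockwise couple 77 at a = 8.08: M₀a(2L − a)/(2EI) = 3770/EI
  point load 99 at a = 3.37: Pa²(3L − a)/(6EI) = 5046/EI
  δ_0 = 8817/EI
Tip deflection under a unit load at 2: L³/(3EI) = 343.4/EI.
The prop prevents deflection at 2: R_2 = δ_0/δ_{22} = 8817/343.4 = 25.67 kip.
Moment equilibrium about 1: M_1 = Σ(load moments about 1) − R_2·L = 410.6 − 25.67×10.1 = 151.3 kip·ft.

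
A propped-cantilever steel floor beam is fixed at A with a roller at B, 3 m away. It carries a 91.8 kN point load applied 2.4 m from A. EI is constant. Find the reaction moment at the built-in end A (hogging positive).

Take the reaction at B as the redundant and release it; the primary structure is a cantilever fixed at A.
Primary-structure tip deflection at B by superposition:
  point load 91.8 at a = 2.4: Pa²(3L − a)/(6EI) = 581.6/EI
Tip deflection under a unit load at B: L³/(3EI) = 9/EI.
Compatibility at B: δ_0 − R_B·δ_{BB} = 0, so R_B = 581.6/9 = 64.63 kN.
Moment equilibrium about A: M_A = Σ(load moments about A) − R_B·L = 220.3 − 64.63×3 = 26.44 kN·m.

M_A = 26.44 kN·m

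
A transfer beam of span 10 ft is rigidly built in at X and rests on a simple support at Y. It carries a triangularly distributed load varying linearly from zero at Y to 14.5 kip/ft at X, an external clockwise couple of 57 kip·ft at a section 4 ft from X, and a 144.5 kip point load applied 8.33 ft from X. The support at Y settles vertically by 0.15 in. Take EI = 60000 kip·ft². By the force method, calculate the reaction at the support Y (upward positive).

Release the roller at Y. Primary structure: cantilever fixed at X.
Downward deflection at the released point Y due to the loads:
  triangular load, peak 14.5 at the fixed end: w₀L⁴/(30EI) = 4833/EI
  clockwise couple 57 at a = 4: M₀a(2L − a)/(2EI) = 1824/EI
  point load 144.5 at a = 8.33: Pa²(3L − a)/(6EI) = 36213/EI
  δ_0 = 42870/EI
Tip deflection under a unit load at Y: L³/(3EI) = 333.3/EI.
With EI = 60000 kip·ft²: δ_0 = 0.71451 ft and δ_{YY} = 0.005556 ft/kip.
Compatibility — the beam at Y must follow the support down by 0.0125 ft: δ_0 − R_Y·δ_{YY} = 0.0125, so R_Y = (0.71451 − 0.0125)/0.005556 = 126.4 kip.

R_Y = 126.4 kip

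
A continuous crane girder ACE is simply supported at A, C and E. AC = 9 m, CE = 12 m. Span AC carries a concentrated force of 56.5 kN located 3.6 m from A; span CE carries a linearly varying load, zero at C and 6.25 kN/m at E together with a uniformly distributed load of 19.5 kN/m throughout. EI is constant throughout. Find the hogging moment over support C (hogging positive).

Take M_C as the redundant. Released structure: two simple spans AC and CE with a hinge at C.
End slopes at the hinge C, treating each span as simply supported:
  span AC: point load 56.5 at a = 3.6: Pab(L + a)/(6LEI) = 256.3/EI
  span CE: triangular load, peak 6.25: 7w₀L³/(360EI) = 210/EI
  span CE: UDL 19.5: wL³/(24EI) = 1404/EI
  relative rotation θ_0 = (256.3 + 1614)/EI = 1870/EI
A unit hogging moment at C produces rotation L₁/(3EI) + L₂/(3EI) = 7/EI.
Slope continuity at C: θ_0 = M_C·7/EI, so M_C = 1870/7 = 267.2 kN·m (hogging).

M_C = 267.2 kN·m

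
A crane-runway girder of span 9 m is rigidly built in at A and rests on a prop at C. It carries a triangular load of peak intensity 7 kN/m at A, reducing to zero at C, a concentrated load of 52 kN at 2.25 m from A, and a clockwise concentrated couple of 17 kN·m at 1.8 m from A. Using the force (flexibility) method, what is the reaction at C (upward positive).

R_C = 11.79 kN

Choose R_C as the redundant. The primary structure is the cantilever fixed at A.
Free-end deflection of the primary structure under the applied loading (downward +):
  triangular load, peak 7 at the fixed end: w₀L⁴/(30EI) = 1531/EI
  point load 52 at a = 2.25: Pa²(3L − a)/(6EI) = 1086/EI
  clockwise couple 17 at a = 1.8: M₀a(2L − a)/(2EI) = 247.9/EI
  δ_0 = 2865/EI
Tip deflection under a unit load at C: L³/(3EI) = 243/EI.
The prop prevents deflection at C: R_C = δ_0/δ_{CC} = 2865/243 = 11.79 kN.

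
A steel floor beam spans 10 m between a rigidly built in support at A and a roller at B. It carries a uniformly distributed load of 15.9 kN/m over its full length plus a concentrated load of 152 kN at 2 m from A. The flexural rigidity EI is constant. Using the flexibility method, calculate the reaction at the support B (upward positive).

R_B = 68.14 kN

Choose R_B as the redundant. The primary structure is the cantilever fixed at A.
Free-end deflection of the primary structure under the applied loading (downward +):
  UDL 15.9: wL⁴/(8EI) = 19875/EI
  point load 152 at a = 2: Pa²(3L − a)/(6EI) = 2837/EI
  δ_0 = 22712/EI
Tip deflection under a unit load at B: L³/(3EI) = 333.3/EI.
Compatibility at B: δ_0 − R_B·δ_{BB} = 0, so R_B = 22712/333.3 = 68.14 kN.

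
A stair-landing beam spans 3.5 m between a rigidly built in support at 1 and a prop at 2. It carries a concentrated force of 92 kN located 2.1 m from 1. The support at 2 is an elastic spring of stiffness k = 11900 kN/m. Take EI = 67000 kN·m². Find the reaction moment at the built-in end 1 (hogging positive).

Choose R_2 as the redundant. The primary structure is the cantilever fixed at 1.
Deflection at 2 on the released cantilever, summing each load's contribution:
  point load 92 at a = 2.1: Pa²(3L − a)/(6EI) = 568/EI
Tip deflection under a unit load at 2: L³/(3EI) = 14.29/EI.
With EI = 67000 kN·m²: δ_0 = 0.008478 m and δ_{22} = 0.000213 m/kN.
Compatibility — the spring shortens by R_2/k under the reaction it provides: δ_0 − R_2·δ_{22} = R_2/k. With 1/k = 0.000084 m/kN, R_2 = δ_0 / (δ_{22} + 1/k) = 0.008478 / (0.000213 + 0.000084) = 28.51 kN.
Moment equilibrium about 1: M_1 = Σ(load moments about 1) − R_2·L = 193.2 − 28.51×3.5 = 93.41 kN·m.

M_1 = 93.41 kN·m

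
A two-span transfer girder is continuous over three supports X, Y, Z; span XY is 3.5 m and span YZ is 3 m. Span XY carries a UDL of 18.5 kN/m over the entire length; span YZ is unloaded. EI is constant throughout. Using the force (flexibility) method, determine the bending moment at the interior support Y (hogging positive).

Insert a hinge at Y; M_Y is the redundant, and each span becomes simply supported.
Discontinuity in slope at Y on the released structure — sum the simple-span end rotations:
  span XY: UDL 18.5: wL³/(24EI) = 33.05/EI
  relative rotation θ_0 = (33.05 + 0)/EI = 33.05/EI
A unit hogging moment at Y produces rotation L₁/(3EI) + L₂/(3EI) = 2.167/EI.
Slope continuity at Y: θ_0 = M_Y·2.167/EI, so M_Y = 33.05/2.167 = 15.25 kN·m (hogging).

M_Y = 15.25 kN·m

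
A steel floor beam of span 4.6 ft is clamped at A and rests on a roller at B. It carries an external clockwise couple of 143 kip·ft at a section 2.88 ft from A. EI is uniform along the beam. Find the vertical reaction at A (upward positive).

R_A = -40.11 kip

Release the roller at B. Primary structure: cantilever fixed at A.
Primary-structure tip deflection at B by superposition:
  clockwise couple 143 at a = 2.88: M₀a(2L − a)/(2EI) = 1301/EI
Tip deflection under a unit load at B: L³/(3EI) = 32.45/EI.
The prop prevents deflection at B: R_B = δ_0/δ_{BB} = 1301/32.45 = 40.11 kip.
Vertical equilibrium: R_A = ΣP − R_B = 0 − 40.11 = -40.11 kip.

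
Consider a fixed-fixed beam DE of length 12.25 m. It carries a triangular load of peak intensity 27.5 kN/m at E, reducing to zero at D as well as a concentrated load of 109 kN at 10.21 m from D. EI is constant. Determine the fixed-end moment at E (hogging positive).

M_E = 360.8 kN·m

Release both end moments; the primary structure is a simply-supported span DE with redundants M_D and M_E.
Simple-span end rotations at D and E under the given loads:
  at D: triangular load, peak 27.5: 7w₀L³/(360EI) = 983/EI
  at E: triangular load, peak 27.5: w₀L³/(45EI) = 1123/EI
  at D: point load 109 at a = 10.21: Pab(L + b)/(6LEI) = 441.4/EI
  at E: point load 109 at a = 10.21: Pab(L + a)/(6LEI) = 693.8/EI
  θ_D0 = 1424/EI,  θ_E0 = 1817/EI
Flexibility coefficients: a unit moment at one end gives L/(3EI) there and L/(6EI) at the far end, so f₁₁ = f₂₂ = 4.083/EI and f₁₂ = f₂₁ = 2.042/EI.
Compatibility — zero rotation at each built-in end:
  4.083 M_D + 2.042 M_E = 1424
  2.042 M_D + 4.083 M_E = 1817
Solving the pair gives M_D = 168.4 kN·m and M_E = 360.8 kN·m (hogging).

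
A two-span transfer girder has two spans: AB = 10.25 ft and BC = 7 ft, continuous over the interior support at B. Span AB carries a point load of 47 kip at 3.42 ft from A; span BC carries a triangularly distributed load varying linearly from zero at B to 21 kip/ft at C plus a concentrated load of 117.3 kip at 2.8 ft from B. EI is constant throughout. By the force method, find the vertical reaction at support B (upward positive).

Take M_B as the redundant. Released structure: two simple spans AB and BC with a hinge at B.
End slopes at the hinge B, treating each span as simply supported:
  span AB: point load 47 at a = 3.42: Pab(L + a)/(6LEI) = 244/EI
  span BC: triangular load, peak 21: 7w₀L³/(360EI) = 140.1/EI
  span BC: point load 117.3 at a = 2.8: Pab(L + b)/(6LEI) = 367.9/EI
  relative rotation θ_0 = (244 + 507.9)/EI = 751.9/EI
A unit hogging moment at B produces rotation L₁/(3EI) + L₂/(3EI) = 5.75/EI.
Slope continuity at B: θ_0 = M_B·5.75/EI, so M_B = 751.9/5.75 = 130.8 kip·ft (hogging).
Span AB, ΣM about A with M_B applied at B: R_B^{AB}·10.25 = 160.7 + 130.8, so R_B^{AB} = 28.44 kip and R_A = 47 − 28.44 = 18.56 kip.
Span BC, ΣM about C: R_B^{BC}·7 = 664.2 + 130.8, so R_B^{BC} = 113.6 kip and R_C = 190.8 − 113.6 = 77.24 kip.
R_B = 28.44 + 113.6 = 142 kip.

R_B = 142 kip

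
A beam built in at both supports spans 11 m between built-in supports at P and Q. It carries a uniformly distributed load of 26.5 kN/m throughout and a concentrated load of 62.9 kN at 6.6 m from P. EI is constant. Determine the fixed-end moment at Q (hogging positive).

Release both end moments; the primary structure is a simply-supported span PQ with redundants M_P and M_Q.
Simple-span end rotations at P and Q under the given loads:
  at P: UDL 26.5: wL³/(24EI) = 1470/EI
  at Q: UDL 26.5: wL³/(24EI) = 1470/EI
  at P: point load 62.9 at a = 6.6: Pab(L + b)/(6LEI) = 426.2/EI
  at Q: point load 62.9 at a = 6.6: Pab(L + a)/(6LEI) = 487.1/EI
  θ_P0 = 1896/EI,  θ_Q0 = 1957/EI
Flexibility coefficients: a unit moment at one end gives L/(3EI) there and L/(6EI) at the far end, so f₁₁ = f₂₂ = 3.667/EI and f₁₂ = f₂₁ = 1.833/EI.
Compatibility — zero rotation at each built-in end:
  3.667 M_P + 1.833 M_Q = 1896
  1.833 M_P + 3.667 M_Q = 1957
Solving the pair gives M_P = 333.6 kN·m and M_Q = 366.8 kN·m (hogging).

M_Q = 366.8 kN·m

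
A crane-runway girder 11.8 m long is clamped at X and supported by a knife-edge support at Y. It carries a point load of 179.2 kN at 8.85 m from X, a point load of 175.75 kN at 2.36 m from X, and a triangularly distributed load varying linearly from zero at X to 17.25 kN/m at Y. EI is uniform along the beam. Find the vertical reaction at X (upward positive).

R_X = 277.5 kN

Take the reaction at Y as the redundant and release it; the primary structure is a cantilever fixed at X.
Free-end deflection of the primary structure under the applied loading (downward +):
  point load 179.2 at a = 8.85: Pa²(3L − a)/(6EI) = 62107/EI
  point load 175.75 at a = 2.36: Pa²(3L − a)/(6EI) = 5390/EI
  triangular load, peak 17.25 at the free end: 11w₀L⁴/(120EI) = 30657/EI
  δ_0 = 98154/EI
Tip deflection under a unit load at Y: L³/(3EI) = 547.7/EI.
The prop prevents deflection at Y: R_Y = δ_0/δ_{YY} = 98154/547.7 = 179.2 kN.
Vertical equilibrium: R_X = ΣP − R_Y = 456.7 − 179.2 = 277.5 kN.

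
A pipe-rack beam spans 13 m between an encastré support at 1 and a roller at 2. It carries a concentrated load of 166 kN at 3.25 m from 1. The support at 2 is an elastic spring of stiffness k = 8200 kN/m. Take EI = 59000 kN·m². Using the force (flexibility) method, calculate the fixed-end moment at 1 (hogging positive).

Release the roller at 2. Primary structure: cantilever fixed at 1.
Free-end deflection of the primary structure under the applied loading (downward +):
  point load 166 at a = 3.25: Pa²(3L − a)/(6EI) = 10447/EI
Tip deflection under a unit load at 2: L³/(3EI) = 732.3/EI.
With EI = 59000 kN·m²: δ_0 = 0.17707 m and δ_{22} = 0.012412 m/kN.
Compatibility — the spring shortens by R_2/k under the reaction it provides: δ_0 − R_2·δ_{22} = R_2/k. With 1/k = 0.000122 m/kN, R_2 = δ_0 / (δ_{22} + 1/k) = 0.17707 / (0.012412 + 0.000122) = 14.13 kN.
Moment equilibrium about 1: M_1 = Σ(load moments about 1) − R_2·L = 539.5 − 14.13×13 = 355.9 kN·m.

M_1 = 355.9 kN·m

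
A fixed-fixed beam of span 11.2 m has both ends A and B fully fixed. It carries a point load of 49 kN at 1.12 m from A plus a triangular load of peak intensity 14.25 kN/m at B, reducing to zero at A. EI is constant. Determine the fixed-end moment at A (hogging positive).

Take the two fixed-end moments M_A, M_B as redundants; the released structure is the simple span AB.
Simple-span end rotations at A and B under the given loads:
  at A: point load 49 at a = 1.12: Pab(L + b)/(6LEI) = 175.2/EI
  at B: point load 49 at a = 1.12: Pab(L + a)/(6LEI) = 101.4/EI
  at A: triangular load, peak 14.25: 7w₀L³/(360EI) = 389.3/EI
  at B: triangular load, peak 14.25: w₀L³/(45EI) = 444.9/EI
  θ_A0 = 564.5/EI,  θ_B0 = 546.3/EI
Flexibility coefficients: a unit moment at one end gives L/(3EI) there and L/(6EI) at the far end, so f₁₁ = f₂₂ = 3.733/EI and f₁₂ = f₂₁ = 1.867/EI.
Compatibility — zero rotation at each built-in end:
  3.733 M_A + 1.867 M_B = 564.5
  1.867 M_A + 3.733 M_B = 546.3
Solving the pair gives M_A = 104 kN·m and M_B = 94.32 kN·m (hogging).

M_A = 104 kN·m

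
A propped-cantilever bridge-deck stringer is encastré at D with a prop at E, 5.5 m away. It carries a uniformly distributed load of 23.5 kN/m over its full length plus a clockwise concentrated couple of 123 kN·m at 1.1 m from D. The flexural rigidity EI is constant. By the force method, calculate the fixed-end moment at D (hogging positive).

M_D = 145.4 kN·m

Take the reaction at E as the redundant and release it; the primary structure is a cantilever fixed at D.
Deflection at E on the released cantilever, summing each load's contribution:
  UDL 23.5: wL⁴/(8EI) = 2688/EI
  clockwise couple 123 at a = 1.1: M₀a(2L − a)/(2EI) = 669.7/EI
  δ_0 = 3358/EI
Tip deflection under a unit load at E: L³/(3EI) = 55.46/EI.
Compatibility at E: δ_0 − R_E·δ_{EE} = 0, so R_E = 3358/55.46 = 60.55 kN.
Moment equilibrium about D: M_D = Σ(load moments about D) − R_E·L = 478.4 − 60.55×5.5 = 145.4 kN·m.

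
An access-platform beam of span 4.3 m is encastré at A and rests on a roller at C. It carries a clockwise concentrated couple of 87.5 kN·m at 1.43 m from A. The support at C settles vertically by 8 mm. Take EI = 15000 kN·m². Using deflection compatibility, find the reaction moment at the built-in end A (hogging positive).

M_A = 34.19 kN·m

Remove the prop at C; the released (primary) structure is a cantilever built in at A.
Downward deflection at the released point C due to the loads:
  clockwise couple 87.5 at a = 1.43: M₀a(2L − a)/(2EI) = 448.6/EI
Tip deflection under a unit load at C: L³/(3EI) = 26.5/EI.
With EI = 15000 kN·m²: δ_0 = 0.029905 m and δ_{CC} = 0.001767 m/kN.
Compatibility — the beam at C must follow the support down by 0.008 m: δ_0 − R_C·δ_{CC} = 0.008, so R_C = (0.029905 − 0.008)/0.001767 = 12.4 kN.
Moment equilibrium about A: M_A = Σ(load moments about A) − R_C·L = 87.5 − 12.4×4.3 = 34.19 kN·m.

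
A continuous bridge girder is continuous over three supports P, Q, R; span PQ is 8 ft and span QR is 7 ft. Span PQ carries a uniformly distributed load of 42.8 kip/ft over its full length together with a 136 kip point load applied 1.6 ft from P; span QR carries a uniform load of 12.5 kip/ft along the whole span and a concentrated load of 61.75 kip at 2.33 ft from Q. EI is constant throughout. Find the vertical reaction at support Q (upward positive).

R_Q = 366.8 kip

Release continuity at Q by inserting a hinge; the redundant is the internal moment M_Q. The primary structure is two simply-supported spans PQ and QR.
Rotations at Q on the released spans (each span's end-slope, ×1/EI):
  span PQ: UDL 42.8: wL³/(24EI) = 913.1/EI
  span PQ: point load 136 at a = 1.6: Pab(L + a)/(6LEI) = 278.5/EI
  span QR: UDL 12.5: wL³/(24EI) = 178.6/EI
  span QR: point load 61.75 at a = 2.33: Pab(L + b)/(6LEI) = 186.7/EI
  relative rotation θ_0 = (1192 + 365.3)/EI = 1557/EI
A unit hogging moment at Q produces rotation L₁/(3EI) + L₂/(3EI) = 5/EI.
Slope continuity at Q: θ_0 = M_Q·5/EI, so M_Q = 1557/5 = 311.4 kip·ft (hogging).
Span PQ, ΣM about P with M_Q applied at Q: R_Q^{PQ}·8 = 1587 + 311.4, so R_Q^{PQ} = 237.3 kip and R_P = 478.4 − 237.3 = 241.1 kip.
Span QR, ΣM about R: R_Q^{QR}·7 = 594.6 + 311.4, so R_Q^{QR} = 129.4 kip and R_R = 149.2 − 129.4 = 19.82 kip.
R_Q = 237.3 + 129.4 = 366.8 kip.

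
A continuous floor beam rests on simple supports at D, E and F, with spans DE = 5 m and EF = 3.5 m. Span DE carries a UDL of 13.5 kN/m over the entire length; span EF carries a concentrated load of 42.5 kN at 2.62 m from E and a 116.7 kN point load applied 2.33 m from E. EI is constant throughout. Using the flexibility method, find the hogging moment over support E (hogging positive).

M_E = 57 kN·m

Insert a hinge at E; M_E is the redundant, and each span becomes simply supported.
Discontinuity in slope at E on the released structure — sum the simple-span end rotations:
  span DE: UDL 13.5: wL³/(24EI) = 70.31/EI
  span EF: point load 42.5 at a = 2.62: Pab(L + b)/(6LEI) = 20.44/EI
  span EF: point load 116.7 at a = 2.33: Pab(L + b)/(6LEI) = 70.75/EI
  relative rotation θ_0 = (70.31 + 91.18)/EI = 161.5/EI
A unit hogging moment at E produces rotation L₁/(3EI) + L₂/(3EI) = 2.833/EI.
Slope continuity at E: θ_0 = M_E·2.833/EI, so M_E = 161.5/2.833 = 57 kN·m (hogging).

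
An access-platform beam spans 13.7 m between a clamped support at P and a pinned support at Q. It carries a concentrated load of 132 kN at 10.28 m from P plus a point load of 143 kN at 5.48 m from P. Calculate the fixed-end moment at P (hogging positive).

Release the roller at Q. Primary structure: cantilever fixed at P.
Free-end deflection of the primary structure under the applied loading (downward +):
  point load 132 at a = 10.28: Pa²(3L − a)/(6EI) = 71654/EI
  point load 143 at a = 5.48: Pa²(3L − a)/(6EI) = 25494/EI
  δ_0 = 97148/EI
Tip deflection under a unit load at Q: L³/(3EI) = 857.1/EI.
Compatibility at Q: δ_0 − R_Q·δ_{QQ} = 0, so R_Q = 97148/857.1 = 113.3 kN.
Moment equilibrium about P: M_P = Σ(load moments about P) − R_Q·L = 2141 − 113.3×13.7 = 587.8 kN·m.

M_P = 587.8 kN·m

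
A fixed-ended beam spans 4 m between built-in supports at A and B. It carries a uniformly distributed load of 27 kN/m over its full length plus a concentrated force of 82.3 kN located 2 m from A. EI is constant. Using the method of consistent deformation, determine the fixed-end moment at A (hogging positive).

M_A = 77.15 kN·m

Take the two fixed-end moments M_A, M_B as redundants; the released structure is the simple span AB.
On the primary (simply-supported) span, the end slopes from the loading are:
  at A: UDL 27: wL³/(24EI) = 72/EI
  at B: UDL 27: wL³/(24EI) = 72/EI
  at A: point load 82.3 at a = 2: Pab(L + b)/(6LEI) = 82.3/EI
  at B: point load 82.3 at a = 2: Pab(L + a)/(6LEI) = 82.3/EI
  θ_A0 = 154.3/EI,  θ_B0 = 154.3/EI
Flexibility coefficients: a unit moment at one end gives L/(3EI) there and L/(6EI) at the far end, so f₁₁ = f₂₂ = 1.333/EI and f₁₂ = f₂₁ = 0.6667/EI.
Compatibility — zero rotation at each built-in end:
  1.333 M_A + 0.6667 M_B = 154.3
  0.6667 M_A + 1.333 M_B = 154.3
Solving the pair gives M_A = 77.15 kN·m and M_B = 77.15 kN·m (hogging).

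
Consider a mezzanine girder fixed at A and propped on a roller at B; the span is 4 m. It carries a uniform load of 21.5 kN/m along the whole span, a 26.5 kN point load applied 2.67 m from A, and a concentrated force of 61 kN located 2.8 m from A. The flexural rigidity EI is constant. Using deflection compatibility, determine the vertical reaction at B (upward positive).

Remove the prop at B; the released (primary) structure is a cantilever built in at A.
Downward deflection at the released point B due to the loads:
  UDL 21.5: wL⁴/(8EI) = 688/EI
  point load 26.5 at a = 2.67: Pa²(3L − a)/(6EI) = 293.8/EI
  point load 61 at a = 2.8: Pa²(3L − a)/(6EI) = 733.3/EI
  δ_0 = 1715/EI
Flexibility coefficient — unit upward force at B: δ_{BB} = L³/(3EI) = 21.33/EI.
The prop prevents deflection at B: R_B = δ_0/δ_{BB} = 1715/21.33 = 80.39 kN.

R_B = 80.39 kN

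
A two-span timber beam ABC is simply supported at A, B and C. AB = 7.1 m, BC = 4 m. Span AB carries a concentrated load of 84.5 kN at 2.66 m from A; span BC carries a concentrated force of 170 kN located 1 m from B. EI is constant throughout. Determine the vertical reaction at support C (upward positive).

Insert a hinge at B; M_B is the redundant, and each span becomes simply supported.
End slopes at the hinge B, treating each span as simply supported:
  span AB: point load 84.5 at a = 2.66: Pab(L + a)/(6LEI) = 228.6/EI
  span BC: point load 170 at a = 1: Pab(L + b)/(6LEI) = 148.8/EI
  relative rotation θ_0 = (228.6 + 148.8)/EI = 377.4/EI
A unit hogging moment at B produces rotation L₁/(3EI) + L₂/(3EI) = 3.7/EI.
Slope continuity at B: θ_0 = M_B·3.7/EI, so M_B = 377.4/3.7 = 102 kN·m (hogging).
Span BC, ΣM about C: R_B^{BC}·4 = 510 + 102, so R_B^{BC} = 153 kN and R_C = 170 − 153 = 17 kN.

R_C = 17 kN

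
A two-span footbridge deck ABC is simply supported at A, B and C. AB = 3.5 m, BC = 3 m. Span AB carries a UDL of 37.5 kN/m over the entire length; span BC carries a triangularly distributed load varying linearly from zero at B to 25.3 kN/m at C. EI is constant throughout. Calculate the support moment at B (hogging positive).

M_B = 37.05 kN·m

Take M_B as the redundant. Released structure: two simple spans AB and BC with a hinge at B.
End slopes at the hinge B, treating each span as simply supported:
  span AB: UDL 37.5: wL³/(24EI) = 66.99/EI
  span BC: triangular load, peak 25.3: 7w₀L³/(360EI) = 13.28/EI
  relative rotation θ_0 = (66.99 + 13.28)/EI = 80.27/EI
A unit hogging moment at B produces rotation L₁/(3EI) + L₂/(3EI) = 2.167/EI.
Slope continuity at B: θ_0 = M_B·2.167/EI, so M_B = 80.27/2.167 = 37.05 kN·m (hogging).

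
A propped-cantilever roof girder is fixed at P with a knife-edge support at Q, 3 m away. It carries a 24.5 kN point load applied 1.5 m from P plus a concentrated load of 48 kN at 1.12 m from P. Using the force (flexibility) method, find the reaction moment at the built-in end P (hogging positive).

Choose R_Q as the redundant. The primary structure is the cantilever fixed at P.
Primary-structure tip deflection at Q by superposition:
  point load 24.5 at a = 1.5: Pa²(3L − a)/(6EI) = 68.91/EI
  point load 48 at a = 1.12: Pa²(3L − a)/(6EI) = 79.08/EI
  δ_0 = 148/EI
Tip deflection under a unit load at Q: L³/(3EI) = 9/EI.
The prop prevents deflection at Q: R_Q = δ_0/δ_{QQ} = 148/9 = 16.44 kN.
Moment equilibrium about P: M_P = Σ(load moments about P) − R_Q·L = 90.51 − 16.44×3 = 41.18 kN·m.

M_P = 41.18 kN·m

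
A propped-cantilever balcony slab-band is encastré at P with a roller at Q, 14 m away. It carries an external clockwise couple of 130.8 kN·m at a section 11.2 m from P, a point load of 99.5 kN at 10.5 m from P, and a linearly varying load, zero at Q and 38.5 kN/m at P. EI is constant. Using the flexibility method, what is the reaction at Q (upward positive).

Release the roller at Q. Primary structure: cantilever fixed at P.
Downward deflection at the released point Q due to the loads:
  clockwise couple 130.8 at a = 11.2: M₀a(2L − a)/(2EI) = 12306/EI
  point load 99.5 at a = 10.5: Pa²(3L − a)/(6EI) = 57592/EI
  triangular load, peak 38.5 at the fixed end: w₀L⁴/(30EI) = 49301/EI
  δ_0 = 119198/EI
Tip deflection under a unit load at Q: L³/(3EI) = 914.7/EI.
Compatibility at Q: δ_0 − R_Q·δ_{QQ} = 0, so R_Q = 119198/914.7 = 130.3 kN.

R_Q = 130.3 kN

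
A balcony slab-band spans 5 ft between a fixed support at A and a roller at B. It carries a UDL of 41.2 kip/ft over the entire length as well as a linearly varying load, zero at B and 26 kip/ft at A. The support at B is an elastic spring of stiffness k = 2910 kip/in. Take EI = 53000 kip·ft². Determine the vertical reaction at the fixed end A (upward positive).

Choose R_B as the redundant. The primary structure is the cantilever fixed at A.
Primary-structure tip deflection at B by superposition:
  UDL 41.2: wL⁴/(8EI) = 3219/EI
  triangular load, peak 26 at the fixed end: w₀L⁴/(30EI) = 541.7/EI
  δ_0 = 3760/EI
Tip deflection under a unit load at B: L³/(3EI) = 41.67/EI.
With EI = 53000 kip·ft²: δ_0 = 0.070951 ft and δ_{BB} = 0.000786 ft/kip.
Compatibility — the spring shortens by R_B/k under the reaction it provides: δ_0 − R_B·δ_{BB} = R_B/k. With 1/k = 1/(2910×12) ft/kip = 0.000029 ft/kip, R_B = δ_0 / (δ_{BB} + 1/k) = 0.070951 / (0.000786 + 0.000029) = 87.08 kip.
Vertical equilibrium: R_A = ΣP − R_B = 271 − 87.08 = 183.9 kip.

R_A = 183.9 kip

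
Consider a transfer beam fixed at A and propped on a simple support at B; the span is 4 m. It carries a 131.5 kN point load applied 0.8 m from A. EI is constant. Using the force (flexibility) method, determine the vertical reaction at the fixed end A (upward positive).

Choose R_B as the redundant. The primary structure is the cantilever fixed at A.
Free-end deflection of the primary structure under the applied loading (downward +):
  point load 131.5 at a = 0.8: Pa²(3L − a)/(6EI) = 157.1/EI
Flexibility coefficient — unit upward force at B: δ_{BB} = L³/(3EI) = 21.33/EI.
Compatibility at B: δ_0 − R_B·δ_{BB} = 0, so R_B = 157.1/21.33 = 7.364 kN.
Vertical equilibrium: R_A = ΣP − R_B = 131.5 − 7.364 = 124.1 kN.

R_A = 124.1 kN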